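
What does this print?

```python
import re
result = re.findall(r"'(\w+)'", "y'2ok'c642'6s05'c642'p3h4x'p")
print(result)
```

['2ok', '6s05', 'p3h4x']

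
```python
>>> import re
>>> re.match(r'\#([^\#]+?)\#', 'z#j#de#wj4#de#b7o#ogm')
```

None

`re.match` won't scan ahead — the pattern has to work from the very first character.
Here position 0 doesn't satisfy it, so the call returns None.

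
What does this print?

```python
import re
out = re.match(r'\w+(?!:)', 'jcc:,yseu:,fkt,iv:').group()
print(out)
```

`re.match` won't scan ahead — the pattern has to work from the very first character.
The match spans [0:2] → 'jc'.

jc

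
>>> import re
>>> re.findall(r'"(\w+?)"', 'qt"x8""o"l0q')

One capturing group, so `findall` returns just the captured substring from each match — 2 in all.

['x8', 'o']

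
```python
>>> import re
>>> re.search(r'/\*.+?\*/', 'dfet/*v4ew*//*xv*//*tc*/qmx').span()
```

(4, 12)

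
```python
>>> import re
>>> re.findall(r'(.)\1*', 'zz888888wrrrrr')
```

['z', '8', 'w', 'r']

A backreference is literal: `\1` must see the identical characters the first group matched.
Matches: at [0:2] match 'zz', group 1 = 'z'; at [2:8] match '888888', group 1 = '8'; at [8:9] match 'w', group 1 = 'w'; at [9:14] match 'rrrrr', group 1 = 'r'.
With a single group, `findall` returns only what that group captured — 4 items.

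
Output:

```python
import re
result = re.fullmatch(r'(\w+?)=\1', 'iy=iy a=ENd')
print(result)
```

None

A backreference is literal: `\1` must see the identical characters the first group matched.
For `fullmatch`, every character of the input must be accounted for by the pattern.
Here the string isn't matched end-to-end, so the call returns None.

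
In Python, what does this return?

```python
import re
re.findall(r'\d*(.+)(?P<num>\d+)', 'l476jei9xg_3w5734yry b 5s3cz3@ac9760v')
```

The pattern matches zero or more of a digit; then one or more of any character (captured); then one or more of a digit (captured as 'num').
With 2 capturing groups, `findall` returns a 2-tuple per match.

[('l476jei9xg_3w5734yry b 5s3cz3@ac976', '0')]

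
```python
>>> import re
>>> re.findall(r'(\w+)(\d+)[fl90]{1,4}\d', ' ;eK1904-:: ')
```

2 groups means the one result is a tuple of 2 captured strings — 1 here.

[('eK1', '9')]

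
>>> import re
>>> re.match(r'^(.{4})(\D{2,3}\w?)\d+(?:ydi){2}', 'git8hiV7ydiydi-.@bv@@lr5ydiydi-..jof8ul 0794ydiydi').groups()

This matches anchored at the start of the string; then exactly 4 of any character (captured); then 2 to 3 of a non-digit, then optionally a word character (captured); then one or more of a digit, then the literal 'ydi' repeated 2 times.
`re.match` won't scan ahead — the pattern has to work from the very first character.
The match spans [0:14] → 'git8hiV7ydiydi'.
Captured: group 1 = 'git8', group 2 = 'hiV'.

('git8', 'hiV')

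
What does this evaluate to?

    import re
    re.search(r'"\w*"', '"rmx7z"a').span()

`search` walks the string left to right and returns the first match it finds.
The match spans [0:7] → '"rmx7z"'.

(0, 7)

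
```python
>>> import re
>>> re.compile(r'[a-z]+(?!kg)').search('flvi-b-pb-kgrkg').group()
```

'flvi'

A negative assertion filters positions out without eating any characters.
`re.search` tries every starting position until one works.
The match spans [0:4] → 'flvi'.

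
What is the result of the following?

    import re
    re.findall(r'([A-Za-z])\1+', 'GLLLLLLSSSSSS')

The backreference `\1` re-matches whatever the first group consumed, character for character.
Matches: at [1:7] match 'LLLLLL', group 1 = 'L'; at [7:13] match 'SSSSSS', group 1 = 'S'.
`findall` collects group 1 from each match (2 total).

['L', 'S']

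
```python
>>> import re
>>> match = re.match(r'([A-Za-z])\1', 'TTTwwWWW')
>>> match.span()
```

(0, 2)

`\1` is not a pattern — it's the concrete string captured by group 1, re-applied verbatim.
`match` is anchored at position 0; if the pattern doesn't fit there, it returns None.
The match spans [0:2] → 'TT'.
Captured: group 1 = 'T'.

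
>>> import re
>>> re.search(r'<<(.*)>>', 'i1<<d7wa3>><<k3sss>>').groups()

('d7wa3>><<k3sss',)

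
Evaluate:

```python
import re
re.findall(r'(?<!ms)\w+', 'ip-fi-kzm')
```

The negative lookaround is zero-width — it rules out positions where the adjacent text would match, without consuming anything.
Walking the string: at [0:2] → 'ip'; at [3:5] → 'fi'; at [6:9] → 'kzm'.
`findall` yields the raw match text (3 of them) because the pattern has no groups.

['ip', 'fi', 'kzm']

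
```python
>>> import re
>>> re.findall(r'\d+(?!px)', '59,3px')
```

The negative lookahead/lookbehind blocks any match where the forbidden context is present.
Matches: at [0:2] → '59'.
No capturing groups, so `findall` returns the 1 full match string.

['59']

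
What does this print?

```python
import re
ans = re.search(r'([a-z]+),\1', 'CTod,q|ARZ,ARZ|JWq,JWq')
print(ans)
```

The backreference `\1` re-matches whatever the first group consumed, character for character.
Here the pattern never matches, so the call returns None.

None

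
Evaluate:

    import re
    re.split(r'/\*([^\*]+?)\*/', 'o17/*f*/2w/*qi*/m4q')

Matches to split on: at [3:8] → '/*f*/'; at [10:16] → '/*qi*/'.
Because the pattern has a capturing group, `split` also inserts each captured text between the pieces.

['o17', 'f', '2w', 'qi', 'm4q']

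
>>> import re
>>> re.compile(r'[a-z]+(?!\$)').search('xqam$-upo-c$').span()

The negative lookaround is zero-width — it rules out positions where the adjacent text would match, without consuming anything.
The match spans [0:3] → 'xqa'.

(0, 3)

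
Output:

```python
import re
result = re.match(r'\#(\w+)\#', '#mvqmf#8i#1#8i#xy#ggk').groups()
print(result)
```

With `match`, the pattern is implicitly anchored at the beginning.
The match spans [0:7] → '#mvqmf#'.
Captured: group 1 = 'mvqmf'.

('mvqmf',)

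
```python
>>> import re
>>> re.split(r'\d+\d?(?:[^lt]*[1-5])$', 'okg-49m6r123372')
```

['okg-', '']

The string is cut at each match, leaving 2 pieces.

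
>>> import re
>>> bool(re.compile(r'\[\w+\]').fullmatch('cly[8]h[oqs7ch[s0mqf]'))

False

`re.fullmatch` is like wrapping the pattern in `^…$` (in single-line mode).
Here there's no way to consume every character, so the call returns None, and `bool(None)` is False.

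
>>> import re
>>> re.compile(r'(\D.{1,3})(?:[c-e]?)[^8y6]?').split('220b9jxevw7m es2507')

This matches a non-digit, then 1 to 3 of any character (captured); then optionally a character in [c-e] (non-capturing group); then optionally any character except [8y6].
Matches to split on: at [3:9] → 'b9jxev'; at [9:15] → 'w7m es'.
Because the pattern has a capturing group, `split` also inserts each captured text between the pieces.

['220', 'b9jx', '', 'w7m ', '2507']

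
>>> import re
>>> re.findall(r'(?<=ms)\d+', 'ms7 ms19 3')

The `(?=…)`/`(?<=…)` assertion just peeks at neighbouring text; it doesn't advance the match position.
Scanning left to right: at [2:3] → '7'; at [6:8] → '19'.
No capturing groups, so `findall` returns the 2 full match strings.

['7', '19']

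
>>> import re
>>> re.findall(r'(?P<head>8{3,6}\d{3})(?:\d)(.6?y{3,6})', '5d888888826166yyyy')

[('888888826', '66yyyy')]

This matches 3 to 6 of the literal '8', then exactly 3 of a digit (captured as 'head'); then a digit (non-capturing group); then any character, then optionally a literal '6', then 3 to 6 of a literal 'y' (captured).
2 groups means the one result is a tuple of 2 captured strings — 1 here.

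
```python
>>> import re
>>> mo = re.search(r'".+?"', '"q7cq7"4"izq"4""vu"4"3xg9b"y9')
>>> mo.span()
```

Lazy quantifiers expand one character at a time until the remainder of the pattern can match.
The match spans [0:7] → '"q7cq7"'.

(0, 7)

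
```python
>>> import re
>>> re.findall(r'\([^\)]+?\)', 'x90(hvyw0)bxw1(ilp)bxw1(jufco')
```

['(hvyw0)', '(ilp)']

Walking the string: at [3:10] → '(hvyw0)'; at [14:19] → '(ilp)'.
With no groups in the pattern, `findall` gives back each whole match — 2 here.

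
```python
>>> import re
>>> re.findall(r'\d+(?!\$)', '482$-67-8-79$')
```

The negative lookahead/lookbehind blocks any match where the forbidden context is present.
Since nothing is captured, `findall` lists the 4 matched substrings directly.

['48', '67', '8', '7']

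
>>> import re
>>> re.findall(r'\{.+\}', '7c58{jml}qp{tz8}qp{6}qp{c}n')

Walking the string: at [4:26] → '{jml}qp{tz8}qp{6}qp{c}'.
Since nothing is captured, `findall` lists the 1 matched substring directly.

['{jml}qp{tz8}qp{6}qp{c}']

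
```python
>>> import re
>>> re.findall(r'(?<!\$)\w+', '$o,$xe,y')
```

The negative lookahead/lookbehind blocks any match where the forbidden context is present.
Walking the string: at [5:6] → 'e'; at [7:8] → 'y'.
No capturing groups, so `findall` returns the 2 full match strings.

['e', 'y']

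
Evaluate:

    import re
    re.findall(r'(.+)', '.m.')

['.m.']

The pattern matches one or more of any character (captured).
Scanning left to right: at [0:3] match '.m.', group 1 = '.m.'.
With a single group, `findall` returns only what that group captured — 1 item.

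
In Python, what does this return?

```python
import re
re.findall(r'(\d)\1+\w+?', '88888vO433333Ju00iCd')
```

['8', '3', '0']

The backreference `\1` re-matches whatever the first group consumed, character for character.
Matches: at [0:6] match '88888v', group 1 = '8'; at [8:14] match '33333J', group 1 = '3'; at [15:18] match '00i', group 1 = '0'.
With a single group, `findall` returns only what that group captured — 3 items.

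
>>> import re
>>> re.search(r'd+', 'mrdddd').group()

'dddd'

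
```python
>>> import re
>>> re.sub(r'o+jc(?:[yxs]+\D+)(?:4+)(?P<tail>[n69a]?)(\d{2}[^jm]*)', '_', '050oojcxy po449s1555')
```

Pattern: one or more of a literal 'o', then the literal 'jc'; then one or more of one of [yxs], then one or more of a non-digit (non-capturing group); then one or more of a literal '4' (non-capturing group); then optionally one of [n69a] (captured as 'tail'); then exactly 2 of a digit, then zero or more of any character except [jm] (captured).
Matches: at [3:20] → 'oojcxy po449s1555'.
Each match is replaced by '_'.

'050_'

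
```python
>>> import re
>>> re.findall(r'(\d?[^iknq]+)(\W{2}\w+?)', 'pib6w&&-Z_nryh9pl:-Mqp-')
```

[('b6w&', '&-Z'), ('ryh9pl', ':-M')]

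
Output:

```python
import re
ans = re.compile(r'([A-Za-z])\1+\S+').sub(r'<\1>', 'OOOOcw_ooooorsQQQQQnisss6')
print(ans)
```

<O>

The backreference `\1` re-matches whatever the first group consumed, character for character.
Matches: at [0:25] → 'OOOOcw_ooooorsQQQQQnisss6'.
Each match is replaced using the text its own group 1 captured.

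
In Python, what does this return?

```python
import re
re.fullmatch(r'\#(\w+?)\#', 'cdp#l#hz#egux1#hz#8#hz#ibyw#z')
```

For `fullmatch`, every character of the input must be accounted for by the pattern.
Here there's no way to consume every character, so the call returns None.

None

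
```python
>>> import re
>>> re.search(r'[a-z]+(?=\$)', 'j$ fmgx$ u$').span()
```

Because the assertion is zero-width, the text it checks is not consumed and won't appear in the result.
Unlike `match`, `search` isn't anchored — it looks for the pattern anywhere in the string.
The match spans [0:1] → 'j'.

(0, 1)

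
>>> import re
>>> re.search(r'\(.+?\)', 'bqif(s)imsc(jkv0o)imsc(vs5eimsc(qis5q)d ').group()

The match spans [4:7] → '(s)'.

'(s)'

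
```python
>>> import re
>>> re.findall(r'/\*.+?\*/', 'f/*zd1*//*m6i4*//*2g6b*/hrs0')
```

The `?` after the quantifier makes it lazy — it takes as little as possible before letting the rest of the pattern try.
Scanning left to right: at [1:8] → '/*zd1*/'; at [8:16] → '/*m6i4*/'; at [16:24] → '/*2g6b*/'.
No capturing groups, so `findall` returns the 3 full match strings.

['/*zd1*/', '/*m6i4*/', '/*2g6b*/']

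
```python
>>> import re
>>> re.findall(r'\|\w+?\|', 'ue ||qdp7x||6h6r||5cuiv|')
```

['|qdp7x|', '|6h6r|', '|5cuiv|']

`findall` yields the raw match text (3 of them) because the pattern has no groups.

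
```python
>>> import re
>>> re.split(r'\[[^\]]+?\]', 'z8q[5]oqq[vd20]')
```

['z8q', 'oqq', '']

Splitting on the pattern gives 3 pieces.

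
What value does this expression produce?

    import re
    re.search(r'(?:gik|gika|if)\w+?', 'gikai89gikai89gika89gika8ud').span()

Alternation isn't longest-match — the leftmost alternative that fits at this position is chosen.
`re.search` tries every starting position until one works.
The match spans [0:4] → 'gika'.

(0, 4)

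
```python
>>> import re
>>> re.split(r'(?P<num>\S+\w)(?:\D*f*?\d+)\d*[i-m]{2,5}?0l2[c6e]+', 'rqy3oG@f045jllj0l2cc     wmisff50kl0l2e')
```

The pattern matches one or more of a non-whitespace character, then a word character (captured as 'num'); then zero or more of a non-digit, then zero or more of the literal 'f' (lazy), then one or more of a digit (non-capturing group); then zero or more of a digit; then 2 to 5 of a character in [i-m] (lazy), then the literal '0l2', then one or more of one of [c6e].
Matches to split on: at [0:39] → 'rqy3oG@f045jllj0l2cc     wmisff50kl0l2e'.
With a capturing group present, the delimiter's captured portion is kept in the result list.

['', 'rqy3oG@f045jllj0l2cc', '']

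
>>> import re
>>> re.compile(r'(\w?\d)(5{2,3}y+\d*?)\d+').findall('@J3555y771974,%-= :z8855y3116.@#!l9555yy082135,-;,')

With the lazy modifier that quantifier settles for the fewest repetitions that let the rest of the pattern succeed (the atoms after it are unaffected and can still be greedy).
`findall` packs the 2 group values into a tuple for every match.

[('J3', '555y'), ('88', '55y'), ('l9', '555yy')]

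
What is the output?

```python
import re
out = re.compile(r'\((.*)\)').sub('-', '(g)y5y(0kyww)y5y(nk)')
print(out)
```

Each match is replaced by '-'.

-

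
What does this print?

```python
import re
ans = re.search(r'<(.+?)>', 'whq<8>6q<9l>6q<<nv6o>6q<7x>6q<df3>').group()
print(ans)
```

Unlike `match`, `search` isn't anchored — it looks for the pattern anywhere in the string.
The match spans [3:6] → '<8>'.
Captured: group 1 = '8'.

<8>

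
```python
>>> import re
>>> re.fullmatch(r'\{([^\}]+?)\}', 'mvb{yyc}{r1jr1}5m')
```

`re.fullmatch` requires the pattern to consume the entire string.
Here the string isn't matched end-to-end, so the call returns None.

None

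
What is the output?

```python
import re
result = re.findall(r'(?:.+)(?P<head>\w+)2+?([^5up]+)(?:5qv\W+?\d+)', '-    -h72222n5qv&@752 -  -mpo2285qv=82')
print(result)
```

2 groups means the one result is a tuple of 2 captured strings — 1 here.

[('2', '8')]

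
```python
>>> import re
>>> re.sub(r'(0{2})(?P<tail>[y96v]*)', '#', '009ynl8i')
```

This matches exactly 2 of a literal '0' (captured); then zero or more of one of [y96v] (captured as 'tail').
Matches: at [0:4] → '009y'.
`sub` substitutes '#' at each match site.

'#nl8i'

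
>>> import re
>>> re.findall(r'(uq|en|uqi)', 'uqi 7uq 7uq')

The regex engine tests alternatives in the order written; an earlier branch that matches wins even if a later one would match more.
Scanning left to right: at [0:2] match 'uq', group 1 = 'uq'; at [5:7] match 'uq', group 1 = 'uq'; at [9:11] match 'uq', group 1 = 'uq'.
`findall` collects group 1 from each match (3 total).

['uq', 'uq', 'uq']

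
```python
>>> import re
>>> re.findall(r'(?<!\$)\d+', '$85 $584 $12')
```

['5', '84', '2']

A negative assertion filters positions out without eating any characters.
Walking the string: at [2:3] → '5'; at [6:8] → '84'; at [11:12] → '2'.
`findall` yields the raw match text (3 of them) because the pattern has no groups.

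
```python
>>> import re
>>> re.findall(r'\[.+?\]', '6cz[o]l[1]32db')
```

['[o]', '[1]']

A non-greedy quantifier consumes as few characters as it can — just enough that the remainder of the pattern still matches from where it stops; whatever follows it matches normally.
Matches: at [3:6] → '[o]'; at [7:10] → '[1]'.
`findall` yields the raw match text (2 of them) because the pattern has no groups.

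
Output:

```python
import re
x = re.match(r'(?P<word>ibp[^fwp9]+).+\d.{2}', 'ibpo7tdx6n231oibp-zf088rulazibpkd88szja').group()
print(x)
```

ibpo7tdx6n231oibp-zf088rulazibpkd88sz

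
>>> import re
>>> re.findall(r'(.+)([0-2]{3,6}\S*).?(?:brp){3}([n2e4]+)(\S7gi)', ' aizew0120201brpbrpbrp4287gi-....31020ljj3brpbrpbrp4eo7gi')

[(' aizew0120201brpbrpbrp4287gi-....31', '020ljj3', '4e', 'o7gi')]

This matches one or more of any character (captured); then 3 to 6 of a character in [0-2], then zero or more of a non-whitespace character (captured); then optionally any character, then the literal 'brp' repeated 3 times; then one or more of one of [n2e4] (captured); then a non-whitespace character, then the literal '7gi' (captured).
Scanning left to right: at [0:57] match ' aizew0120201brpbrpbrp4287gi-....31020ljj3brpbrpbrp4eo7gi', groups = (' aizew0120201brpbrpbrp4287gi-....31', '020ljj3', '4e', 'o7gi').
`findall` packs the 4 group values into a tuple for every match.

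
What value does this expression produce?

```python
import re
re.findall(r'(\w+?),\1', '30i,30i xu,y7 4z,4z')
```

`\1` is not a pattern — it's the concrete string captured by group 1, re-applied verbatim.
`findall` collects group 1 from each match (2 total).

['30i', '4z']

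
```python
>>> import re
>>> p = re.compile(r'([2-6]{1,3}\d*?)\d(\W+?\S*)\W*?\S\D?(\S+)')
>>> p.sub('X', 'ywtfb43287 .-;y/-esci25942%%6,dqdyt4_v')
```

The pattern matches 1 to 3 of a character in [2-6], then zero or more of a digit (lazy) (captured); then a digit; then one or more of a non-word character (lazy), then zero or more of a non-whitespace character (captured); then zero or more of a non-word character (lazy), then a non-whitespace character, then optionally a non-digit; then one or more of a non-whitespace character (captured).
Matches: at [5:38] → '43287 .-;y/-esci25942%%6,dqdyt4_v'.
Every occurrence is swapped for 'X'.

'ywtfbX'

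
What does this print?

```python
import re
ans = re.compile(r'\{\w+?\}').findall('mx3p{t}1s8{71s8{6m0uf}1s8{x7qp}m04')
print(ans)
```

['{t}', '{6m0uf}', '{x7qp}']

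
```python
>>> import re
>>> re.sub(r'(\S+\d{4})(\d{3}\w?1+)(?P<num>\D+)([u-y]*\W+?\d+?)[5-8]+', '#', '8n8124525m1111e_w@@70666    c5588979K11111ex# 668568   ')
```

'#    #   '

This matches one or more of a non-whitespace character, then exactly 4 of a digit (captured); then exactly 3 of a digit, then optionally a word character, then one or more of the literal '1' (captured); then one or more of a non-digit (captured as 'num'); then zero or more of a character in [u-y], then one or more of a non-word character (lazy), then one or more of a digit (lazy) (captured); then one or more of a character in [5-8].
Matches: at [0:24] → '8n8124525m1111e_w@@70666'; at [28:52] → 'c5588979K11111ex# 668568'.
Each match is replaced by '#'.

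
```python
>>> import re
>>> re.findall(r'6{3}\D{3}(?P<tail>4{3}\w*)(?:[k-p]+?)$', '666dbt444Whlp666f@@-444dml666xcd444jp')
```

With a single group, `findall` returns only what that group captured — 1 item.

['444j']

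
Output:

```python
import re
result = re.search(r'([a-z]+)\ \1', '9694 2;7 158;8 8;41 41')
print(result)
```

None

The backreference `\1` re-matches whatever the first group consumed, character for character.
`search` walks the string left to right and returns the first match it finds.
Here no position works, so the call returns None.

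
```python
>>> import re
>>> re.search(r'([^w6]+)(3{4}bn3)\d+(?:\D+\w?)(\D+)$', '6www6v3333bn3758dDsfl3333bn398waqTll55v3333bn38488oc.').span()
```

(31, 53)

Pattern: one or more of any character except [w6] (captured); then exactly 4 of the literal '3', then the literal 'bn3' (captured); then one or more of a digit; then one or more of a non-digit, then optionally a word character (non-capturing group); then one or more of a non-digit (captured); then anchored at the end.
Unlike `match`, `search` isn't anchored — it looks for the pattern anywhere in the string.
The match spans [31:53] → 'aqTll55v3333bn38488oc.'.
Captured: group 1 = 'aqTll55v', group 2 = '3333bn3', group 3 = '.'.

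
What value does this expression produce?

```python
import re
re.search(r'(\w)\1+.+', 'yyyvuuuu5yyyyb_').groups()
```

`\1` is not a pattern — it's the concrete string captured by group 1, re-applied verbatim.
Unlike `match`, `search` isn't anchored — it looks for the pattern anywhere in the string.
The match spans [0:15] → 'yyyvuuuu5yyyyb_'.
Captured: group 1 = 'y'.

('y',)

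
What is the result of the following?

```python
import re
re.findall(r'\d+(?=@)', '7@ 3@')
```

['7', '3']

Because the assertion is zero-width, the text it checks is not consumed and won't appear in the result.
Scanning left to right: at [0:1] → '7'; at [3:4] → '3'.
Since nothing is captured, `findall` lists the 2 matched substrings directly.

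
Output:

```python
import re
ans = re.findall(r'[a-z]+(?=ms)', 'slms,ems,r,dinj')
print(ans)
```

['sl', 'e']

Lookahead/lookbehind check context without consuming it, so the matched span excludes the asserted characters.
Matches: at [0:2] → 'sl'; at [5:6] → 'e'.
No capturing groups, so `findall` returns the 2 full match strings.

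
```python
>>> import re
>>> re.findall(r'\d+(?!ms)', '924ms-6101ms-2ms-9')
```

The negative lookaround is zero-width — it rules out positions where the adjacent text would match, without consuming anything.
Since nothing is captured, `findall` lists the 3 matched substrings directly.

['92', '610', '9']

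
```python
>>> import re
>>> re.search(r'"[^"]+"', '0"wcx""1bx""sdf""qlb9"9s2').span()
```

Unlike `match`, `search` isn't anchored — it looks for the pattern anywhere in the string.
The match spans [1:6] → '"wcx"'.

(1, 6)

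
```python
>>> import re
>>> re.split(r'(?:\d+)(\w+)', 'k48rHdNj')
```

['k', 'rHdNj', '']

With a capturing group present, the delimiter's captured portion is kept in the result list.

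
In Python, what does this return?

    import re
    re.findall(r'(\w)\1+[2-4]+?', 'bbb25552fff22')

['b', '5', 'f']

After group 1 captures some text, `\1` only succeeds where that same text appears again.
One capturing group, so `findall` returns just the captured substring from each match — 3 in all.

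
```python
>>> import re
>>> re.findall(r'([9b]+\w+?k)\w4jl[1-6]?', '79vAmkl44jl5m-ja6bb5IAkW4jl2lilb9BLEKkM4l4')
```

['bb5IAk']

Pattern: one or more of one of [9b], then one or more of a word character (lazy), then the literal 'k' (captured); then a word character, then the literal '4jl', then optionally a character in [1-6].
`findall` collects group 1 from the one match (1 total).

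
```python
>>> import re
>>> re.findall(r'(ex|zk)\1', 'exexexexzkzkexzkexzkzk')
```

`\1` is not a pattern — it's the concrete string captured by group 1, re-applied verbatim.
Walking the string: at [0:4] match 'exex', group 1 = 'ex'; at [4:8] match 'exex', group 1 = 'ex'; at [8:12] match 'zkzk', group 1 = 'zk'; at [18:22] match 'zkzk', group 1 = 'zk'.
With a single group, `findall` returns only what that group captured — 4 items.

['ex', 'ex', 'zk', 'zk']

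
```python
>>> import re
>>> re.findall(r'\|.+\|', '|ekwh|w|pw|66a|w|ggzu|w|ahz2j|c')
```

Matches: at [0:30] → '|ekwh|w|pw|66a|w|ggzu|w|ahz2j|'.
With no groups in the pattern, `findall` gives back each whole match — 1 here.

['|ekwh|w|pw|66a|w|ggzu|w|ahz2j|']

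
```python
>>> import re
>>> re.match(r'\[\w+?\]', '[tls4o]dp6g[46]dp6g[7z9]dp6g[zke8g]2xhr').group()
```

'[tls4o]'

`re.match` won't scan ahead — the pattern has to work from the very first character.
The match spans [0:7] → '[tls4o]'.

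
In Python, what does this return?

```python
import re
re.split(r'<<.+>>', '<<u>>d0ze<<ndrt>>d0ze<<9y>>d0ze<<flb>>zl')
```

Matches to split on: at [0:38] → '<<u>>d0ze<<ndrt>>d0ze<<9y>>d0ze<<flb>>'.
The string is cut at each match, leaving 2 pieces.

['', 'zl']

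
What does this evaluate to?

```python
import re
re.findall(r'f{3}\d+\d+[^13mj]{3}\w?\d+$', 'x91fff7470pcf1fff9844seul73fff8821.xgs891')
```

Pattern: exactly 3 of the literal 'f', then one or more of a digit, then one or more of a digit; then exactly 3 of any character except [13mj], then optionally a word character, then one or more of a digit; then anchored at the end.
Scanning left to right: at [27:41] → 'fff8821.xgs891'.
Since nothing is captured, `findall` lists the 1 matched substring directly.

['fff8821.xgs891']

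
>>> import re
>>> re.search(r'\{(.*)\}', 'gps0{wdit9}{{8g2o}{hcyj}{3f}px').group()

'{wdit9}{{8g2o}{hcyj}{3f}'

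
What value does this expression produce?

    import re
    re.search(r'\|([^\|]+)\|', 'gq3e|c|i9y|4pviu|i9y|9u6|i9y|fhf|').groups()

('c',)

`search` walks the string left to right and returns the first match it finds.
The match spans [4:7] → '|c|'.
Captured: group 1 = 'c'.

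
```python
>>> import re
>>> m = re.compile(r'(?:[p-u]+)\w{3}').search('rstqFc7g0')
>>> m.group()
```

'rstqFc7'

Pattern: one or more of a character in [p-u] (non-capturing group); then exactly 3 of a word character.
`re.search` scans for the first position where the pattern succeeds.
The match spans [0:7] → 'rstqFc7'.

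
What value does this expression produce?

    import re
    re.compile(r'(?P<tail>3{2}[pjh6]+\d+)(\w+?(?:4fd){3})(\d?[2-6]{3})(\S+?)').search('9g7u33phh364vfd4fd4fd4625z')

Here nothing in the string fits, so the call returns None.

None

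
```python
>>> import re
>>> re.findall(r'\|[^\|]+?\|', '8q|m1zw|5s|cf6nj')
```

['|m1zw|']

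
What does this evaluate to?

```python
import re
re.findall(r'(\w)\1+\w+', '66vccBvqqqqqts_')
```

['6']

The backreference `\1` re-matches whatever the first group consumed, character for character.
Matches: at [0:15] match '66vccBvqqqqqts_', group 1 = '6'.
With a single group, `findall` returns only what that group captured — 1 item.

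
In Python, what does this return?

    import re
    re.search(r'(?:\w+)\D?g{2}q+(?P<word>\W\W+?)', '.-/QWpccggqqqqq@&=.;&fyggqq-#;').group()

'QWpccggqqqqq@&'

The pattern matches one or more of a word character (non-capturing group); then optionally a non-digit, then exactly 2 of a literal 'g', then one or more of a literal 'q'; then a non-word character, then one or more of a non-word character (lazy) (captured as 'word').
Unlike `match`, `search` isn't anchored — it looks for the pattern anywhere in the string.
The match spans [3:17] → 'QWpccggqqqqq@&'.
Captured: group 1 = '@&'.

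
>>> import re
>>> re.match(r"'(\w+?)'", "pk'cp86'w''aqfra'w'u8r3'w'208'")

`re.match` won't scan ahead — the pattern has to work from the very first character.
Here position 0 doesn't satisfy it, so the call returns None.

None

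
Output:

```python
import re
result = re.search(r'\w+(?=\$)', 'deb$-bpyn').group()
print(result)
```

deb

The `(?=…)`/`(?<=…)` assertion just peeks at neighbouring text; it doesn't advance the match position.
The match spans [0:3] → 'deb'.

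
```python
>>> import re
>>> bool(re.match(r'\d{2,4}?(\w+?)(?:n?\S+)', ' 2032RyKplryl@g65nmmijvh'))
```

With `match`, the pattern is implicitly anchored at the beginning.
Here the pattern fails at index 0, so the call returns None, and `bool(None)` is False.

False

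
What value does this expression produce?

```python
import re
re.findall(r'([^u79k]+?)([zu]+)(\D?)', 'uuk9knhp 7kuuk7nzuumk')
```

Lazy quantifiers expand one character at a time until the remainder of the pattern can match.
Multiple groups make `findall` return tuples — one 3-tuple for the one match.

[('n', 'zuu', 'm')]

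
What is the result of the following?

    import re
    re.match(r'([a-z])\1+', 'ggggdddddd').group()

'gggg'

`re.match` only tries the pattern at the start of the string.
The match spans [0:4] → 'gggg'.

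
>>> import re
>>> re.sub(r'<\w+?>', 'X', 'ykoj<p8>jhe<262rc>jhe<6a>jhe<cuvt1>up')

Matches: at [4:8] → '<p8>'; at [11:18] → '<262rc>'; at [21:25] → '<6a>'; at [28:35] → '<cuvt1>'.
Each match is replaced by 'X'.

'ykojXjheXjheXjheXup'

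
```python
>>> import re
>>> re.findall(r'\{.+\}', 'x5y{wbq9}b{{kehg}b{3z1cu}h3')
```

Scanning left to right: at [3:25] → '{wbq9}b{{kehg}b{3z1cu}'.
`findall` yields the raw match text (1 of them) because the pattern has no groups.

['{wbq9}b{{kehg}b{3z1cu}']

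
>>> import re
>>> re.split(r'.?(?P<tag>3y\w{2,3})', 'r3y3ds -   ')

['', '3y3ds', ' -   ']

With a capturing group present, the delimiter's captured portion is kept in the result list.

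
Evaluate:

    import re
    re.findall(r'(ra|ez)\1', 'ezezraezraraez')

['ez', 'ra']

`\1` is not a pattern — it's the concrete string captured by group 1, re-applied verbatim.
Matches: at [0:4] match 'ezez', group 1 = 'ez'; at [8:12] match 'rara', group 1 = 'ra'.
With a single group, `findall` returns only what that group captured — 2 items.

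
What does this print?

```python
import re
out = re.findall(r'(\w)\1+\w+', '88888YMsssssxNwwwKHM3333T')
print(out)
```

The backreference `\1` re-matches whatever the first group consumed, character for character.
`findall` collects group 1 from the one match (1 total).

['8']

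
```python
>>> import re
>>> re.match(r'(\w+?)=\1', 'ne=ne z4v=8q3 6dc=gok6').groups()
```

`\1` is not a pattern — it's the concrete string captured by group 1, re-applied verbatim.
`match` is anchored at position 0; if the pattern doesn't fit there, it returns None.
The match spans [0:5] → 'ne=ne'.
Captured: group 1 = 'ne'.

('ne',)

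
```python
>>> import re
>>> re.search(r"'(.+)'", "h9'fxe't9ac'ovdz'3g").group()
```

`re.search` tries every starting position until one works.
The match spans [2:17] → "'fxe't9ac'ovdz'".
Captured: group 1 = "fxe't9ac'ovdz".

"'fxe't9ac'ovdz'"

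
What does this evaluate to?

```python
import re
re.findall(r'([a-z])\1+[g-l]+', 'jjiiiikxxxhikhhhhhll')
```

['j', 'x']

After group 1 captures some text, `\1` only succeeds where that same text appears again.
Walking the string: at [0:7] match 'jjiiiik', group 1 = 'j'; at [7:20] match 'xxxhikhhhhhll', group 1 = 'x'.
One capturing group, so `findall` returns just the captured substring from each match — 2 in all.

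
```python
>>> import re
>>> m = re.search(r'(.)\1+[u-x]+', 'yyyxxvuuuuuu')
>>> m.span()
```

(0, 12)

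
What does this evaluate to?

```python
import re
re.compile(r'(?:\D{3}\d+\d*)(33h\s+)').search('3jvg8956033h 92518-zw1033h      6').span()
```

(1, 13)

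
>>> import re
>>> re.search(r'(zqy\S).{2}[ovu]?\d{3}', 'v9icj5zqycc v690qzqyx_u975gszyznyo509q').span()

(6, 16)

This matches the literal 'zqy', then a non-whitespace character (captured); then exactly 2 of any character, then optionally one of [ovu], then exactly 3 of a digit.
`re.search` scans for the first position where the pattern succeeds.
The match spans [6:16] → 'zqycc v690'.
Captured: group 1 = 'zqyc'.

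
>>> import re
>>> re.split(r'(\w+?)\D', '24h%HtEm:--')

Pattern: one or more of a word character (lazy) (captured); then a non-digit.
With the lazy modifier that quantifier settles for the fewest repetitions that let the rest of the pattern succeed (the atoms after it are unaffected and can still be greedy).
Matches to split on: at [0:3] → '24h'; at [4:6] → 'Ht'; at [6:8] → 'Em'.
With a capturing group present, the delimiter's captured portion is kept in the result list.

['', '24', '%', 'H', '', 'E', ':--']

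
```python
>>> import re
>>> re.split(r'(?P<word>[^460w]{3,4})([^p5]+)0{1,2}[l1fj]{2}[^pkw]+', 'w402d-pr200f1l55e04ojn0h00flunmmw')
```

['w40', '2d-p', 'r20', 'w']

Pattern: 3 to 4 of any character except [460w] (captured as 'word'); then one or more of any character except [p5] (captured); then 1 to 2 of a literal '0', then exactly 2 of one of [l1fj]; then one or more of any character except [pkw].
Matches to split on: at [3:32] → '2d-pr200f1l55e04ojn0h00flunmm'.
With a capturing group present, the delimiter's captured portion is kept in the result list.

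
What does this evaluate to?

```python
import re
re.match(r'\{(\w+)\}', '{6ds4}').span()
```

`re.match` won't scan ahead — the pattern has to work from the very first character.
The match spans [0:6] → '{6ds4}'.

(0, 6)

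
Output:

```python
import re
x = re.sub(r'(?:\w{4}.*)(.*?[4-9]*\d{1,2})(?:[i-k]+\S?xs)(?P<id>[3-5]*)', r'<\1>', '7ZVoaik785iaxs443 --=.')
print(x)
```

<5> --=.

Pattern: exactly 4 of a word character, then zero or more of any character (non-capturing group); then zero or more of any character (lazy), then zero or more of a character in [4-9], then 1 to 2 of a digit (captured); then one or more of a character in [i-k], then optionally a non-whitespace character, then the literal 'xs' (non-capturing group); then zero or more of a character in [3-5] (captured as 'id').
Matches: at [0:17] → '7ZVoaik785iaxs443'.
`\1` in the replacement pulls in group 1's text for each match.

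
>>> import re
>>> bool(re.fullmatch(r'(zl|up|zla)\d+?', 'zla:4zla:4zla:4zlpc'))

`fullmatch` succeeds only if the pattern covers the string from start to end.
Here the string isn't matched end-to-end, so the call returns None, and `bool(None)` is False.

False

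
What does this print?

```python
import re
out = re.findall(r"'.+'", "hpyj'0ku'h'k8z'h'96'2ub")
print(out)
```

["'0ku'h'k8z'h'96'"]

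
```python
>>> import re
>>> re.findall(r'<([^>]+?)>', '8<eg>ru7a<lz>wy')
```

Matches: at [1:5] match '<eg>', group 1 = 'eg'; at [9:13] match '<lz>', group 1 = 'lz'.
With a single group, `findall` returns only what that group captured — 2 items.

['eg', 'lz']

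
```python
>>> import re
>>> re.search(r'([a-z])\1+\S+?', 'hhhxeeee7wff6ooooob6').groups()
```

('h',)

The match spans [0:4] → 'hhhx'.
Captured: group 1 = 'h'.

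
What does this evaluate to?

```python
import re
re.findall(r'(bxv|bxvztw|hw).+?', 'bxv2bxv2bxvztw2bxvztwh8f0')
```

Branches in `(...|...)` are attempted left-to-right; the first branch that allows the whole pattern to succeed is taken.
Scanning left to right: at [0:4] match 'bxv2', group 1 = 'bxv'; at [4:8] match 'bxv2', group 1 = 'bxv'; at [8:12] match 'bxvz', group 1 = 'bxv'; at [15:19] match 'bxvz', group 1 = 'bxv'.
Because there's exactly one group, `findall` drops the full match and keeps group 1 from each hit.

['bxv', 'bxv', 'bxv', 'bxv']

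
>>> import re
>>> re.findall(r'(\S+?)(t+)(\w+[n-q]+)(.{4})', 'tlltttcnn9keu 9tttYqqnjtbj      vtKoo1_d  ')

[('tll', 'ttt', 'cnn', '9keu'), ('9', 'ttt', 'Yqqn', 'jtbj'), ('v', 't', 'Koo', '1_d ')]

The pattern matches one or more of a non-whitespace character (lazy) (captured); then one or more of a literal 't' (captured); then one or more of a word character, then one or more of a character in [n-q] (captured); then exactly 4 of any character (captured).
A non-greedy quantifier consumes as few characters as it can — just enough that the remainder of the pattern still matches from where it stops; whatever follows it matches normally.
Matches: at [0:13] match 'tlltttcnn9keu', groups = ('tll', 'ttt', 'cnn', '9keu'); at [14:26] match '9tttYqqnjtbj', groups = ('9', 'ttt', 'Yqqn', 'jtbj'); at [32:41] match 'vtKoo1_d ', groups = ('v', 't', 'Koo', '1_d ').
With 4 capturing groups, `findall` returns a 4-tuple per match.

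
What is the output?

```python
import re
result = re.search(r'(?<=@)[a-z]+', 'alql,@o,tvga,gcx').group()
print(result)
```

o

Because the assertion is zero-width, the text it checks is not consumed and won't appear in the result.
`re.search` scans for the first position where the pattern succeeds.
The match spans [6:7] → 'o'.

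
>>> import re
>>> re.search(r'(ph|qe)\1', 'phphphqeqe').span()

(0, 4)

`\1` has to match the exact text group 1 already captured.
The match spans [0:4] → 'phph'.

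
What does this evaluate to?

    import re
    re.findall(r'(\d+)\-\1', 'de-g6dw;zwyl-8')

A backreference is literal: `\1` must see the identical characters the first group matched.
Because there's exactly one group, `findall` drops the full match and keeps group 1 from each hit.
Nothing in the string satisfies the pattern, so the list is empty.

[]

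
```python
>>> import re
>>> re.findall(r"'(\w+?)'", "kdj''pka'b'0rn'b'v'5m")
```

['pka', '0rn', 'v']

Because there's exactly one group, `findall` drops the full match and keeps group 1 from each hit.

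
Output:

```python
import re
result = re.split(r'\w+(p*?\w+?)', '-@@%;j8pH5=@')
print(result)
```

['-@@%;', '5', '=@']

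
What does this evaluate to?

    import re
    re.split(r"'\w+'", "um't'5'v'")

['um', '5', '']

Splitting on the pattern gives 3 pieces.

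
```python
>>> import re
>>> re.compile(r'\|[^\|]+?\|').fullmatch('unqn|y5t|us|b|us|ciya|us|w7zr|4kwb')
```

For `fullmatch`, every character of the input must be accounted for by the pattern.
Here there's no way to consume every character, so the call returns None.

None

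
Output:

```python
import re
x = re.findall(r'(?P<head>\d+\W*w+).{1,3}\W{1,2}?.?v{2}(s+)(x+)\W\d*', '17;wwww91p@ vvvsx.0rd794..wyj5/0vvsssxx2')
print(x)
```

This matches one or more of a digit, then zero or more of a non-word character, then one or more of the literal 'w' (captured as 'head'); then 1 to 3 of any character, then 1 to 2 of a non-word character (lazy); then optionally any character, then exactly 2 of the literal 'v'; then one or more of a literal 's' (captured); then one or more of a literal 'x' (captured); then a non-word character, then zero or more of a digit.
3 groups means the one result is a tuple of 3 captured strings — 1 here.

[('17;wwww', 's', 'x')]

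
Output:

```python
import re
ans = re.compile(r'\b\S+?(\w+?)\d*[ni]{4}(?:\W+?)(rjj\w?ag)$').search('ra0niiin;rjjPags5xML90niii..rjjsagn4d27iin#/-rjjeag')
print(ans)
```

Pattern: a word boundary (`\b`, zero-width); then one or more of a non-whitespace character (lazy); then one or more of a word character (lazy) (captured); then zero or more of a digit, then exactly 4 of one of [ni]; then one or more of a non-word character (lazy) (non-capturing group); then the literal 'rjj', then optionally a word character, then the literal 'ag' (captured); then anchored at the end.
`search` walks the string left to right and returns the first match it finds.
Here nothing in the string fits, so the call returns None.

None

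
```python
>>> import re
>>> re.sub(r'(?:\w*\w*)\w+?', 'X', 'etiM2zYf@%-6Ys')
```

'X@%-X'

Pattern: zero or more of a word character, then zero or more of a word character (non-capturing group); then one or more of a word character (lazy).
Matches: at [0:8] → 'etiM2zYf'; at [11:14] → '6Ys'.
Every occurrence is swapped for 'X'.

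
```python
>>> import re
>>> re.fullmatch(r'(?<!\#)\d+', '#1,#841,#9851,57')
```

`fullmatch` succeeds only if the pattern covers the string from start to end.
Here the string isn't matched end-to-end, so the call returns None.

None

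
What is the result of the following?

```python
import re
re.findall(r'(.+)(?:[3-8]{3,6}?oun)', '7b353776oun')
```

['7b353']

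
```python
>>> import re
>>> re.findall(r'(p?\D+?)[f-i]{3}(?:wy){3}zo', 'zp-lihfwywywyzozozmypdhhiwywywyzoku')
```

This matches optionally the literal 'p', then one or more of a non-digit (lazy) (captured); then exactly 3 of a character in [f-i], then the literal 'wy' repeated 3 times, then the literal 'zo'.
Lazy quantifiers expand one character at a time until the remainder of the pattern can match.
Scanning left to right: at [0:15] match 'zp-lihfwywywyzo', group 1 = 'zp-l'; at [15:33] match 'zozmypdhhiwywywyzo', group 1 = 'zozmypd'.
`findall` collects group 1 from each match (2 total).

['zp-l', 'zozmypd']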